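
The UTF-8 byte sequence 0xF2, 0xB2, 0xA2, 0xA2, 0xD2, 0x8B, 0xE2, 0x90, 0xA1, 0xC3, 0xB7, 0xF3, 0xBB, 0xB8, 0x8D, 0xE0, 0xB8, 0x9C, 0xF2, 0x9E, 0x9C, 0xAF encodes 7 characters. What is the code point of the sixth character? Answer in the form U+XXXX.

U+0E1C

Offset 0: leading byte 0xF2 = 11110010 → 4-byte char #1 = F2 B2 A2 A2.
Offset 4: leading byte 0xD2 = 11010010 → 2-byte char #2 = D2 8B.
Offset 6: leading byte 0xE2 = 11100010 → 3-byte char #3 = E2 90 A1.
Offset 9: leading byte 0xC3 = 11000011 → 2-byte char #4 = C3 B7.
Offset 11: leading byte 0xF3 = 11110011 → 4-byte char #5 = F3 BB B8 8D.
Offset 15: leading byte 0xE0 = 11100000 → 3-byte char #6 = E0 B8 9C.
Leading byte 0xE0 = 11100000 matches 1110xxxx → 3-byte sequence.
Byte 1: 0xE0 = 11100000, payload 0000 (4 bits).
Byte 2: 0xB8 = 10111000 (10xxxxxx ✓), payload 111000.
Byte 3: 0x9C = 10011100 (10xxxxxx ✓), payload 011100.
Concatenate: 0000111000011100 = 0xE1C (16 bits → U+0E1C).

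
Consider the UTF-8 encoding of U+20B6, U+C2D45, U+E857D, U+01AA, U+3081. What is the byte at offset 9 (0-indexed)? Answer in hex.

U+20B6 → 3-byte form E2 82 B6 at offsets 0–2.
U+C2D45 → 4-byte form F3 82 B5 85 at offsets 3–6.
U+E857D → 4-byte form F3 A8 95 BD at offsets 7–10.
Offset 9 falls in char 3's range; it's byte 3 of F3 A8 95 BD = 0x95.

0x95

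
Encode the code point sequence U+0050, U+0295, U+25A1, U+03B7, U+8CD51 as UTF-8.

U+0050: 1-byte form → 50.
U+0295: 2-byte form → CA 95.
U+25A1: 3-byte form → E2 96 A1.
U+03B7: 2-byte form → CE B7.
U+8CD51: 4-byte form → F2 8C B5 91.
Concatenated (12 bytes): 50 CA 95 E2 96 A1 CE B7 F2 8C B5 91.

50 CA 95 E2 96 A1 CE B7 F2 8C B5 91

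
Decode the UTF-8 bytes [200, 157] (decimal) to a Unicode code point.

U+021D

Leading byte 0xC8 = 11001000 matches 110xxxxx → 2-byte sequence.
Byte 1: 0xC8 = 11001000, payload 01000 (5 bits).
Byte 2: 0x9D = 10011101 (10xxxxxx ✓), payload 011101.
Concatenate: 01000011101 = 0x21D (11 bits → U+021D).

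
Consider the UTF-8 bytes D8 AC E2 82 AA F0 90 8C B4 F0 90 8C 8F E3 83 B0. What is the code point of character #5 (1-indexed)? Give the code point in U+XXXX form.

U+30F0

Offset 0: leading byte 0xD8 = 11011000 → 2-byte char #1 = D8 AC.
Offset 2: leading byte 0xE2 = 11100010 → 3-byte char #2 = E2 82 AA.
Offset 5: leading byte 0xF0 = 11110000 → 4-byte char #3 = F0 90 8C B4.
Offset 9: leading byte 0xF0 = 11110000 → 4-byte char #4 = F0 90 8C 8F.
Offset 13: leading byte 0xE3 = 11100011 → 3-byte char #5 = E3 83 B0.
Leading byte 0xE3 = 11100011 matches 1110xxxx → 3-byte sequence.
Byte 1: 0xE3 = 11100011, payload 0011 (4 bits).
Byte 2: 0x83 = 10000011 (10xxxxxx ✓), payload 000011.
Byte 3: 0xB0 = 10110000 (10xxxxxx ✓), payload 110000.
Concatenate: 0011000011110000 = 0x30F0 (16 bits → U+30F0).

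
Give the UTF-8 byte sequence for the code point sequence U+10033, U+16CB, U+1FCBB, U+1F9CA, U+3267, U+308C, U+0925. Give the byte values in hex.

U+10033: 4-byte form → F0 90 80 B3.
U+16CB: 3-byte form → E1 9B 8B.
U+1FCBB: 4-byte form → F0 9F B2 BB.
U+1F9CA: 4-byte form → F0 9F A7 8A.
U+3267: 3-byte form → E3 89 A7.
U+308C: 3-byte form → E3 82 8C.
U+0925: 3-byte form → E0 A4 A5.
Concatenated (24 bytes): F0 90 80 B3 E1 9B 8B F0 9F B2 BB F0 9F A7 8A E3 89 A7 E3 82 8C E0 A4 A5.

F0 90 80 B3 E1 9B 8B F0 9F B2 BB F0 9F A7 8A E3 89 A7 E3 82 8C E0 A4 A5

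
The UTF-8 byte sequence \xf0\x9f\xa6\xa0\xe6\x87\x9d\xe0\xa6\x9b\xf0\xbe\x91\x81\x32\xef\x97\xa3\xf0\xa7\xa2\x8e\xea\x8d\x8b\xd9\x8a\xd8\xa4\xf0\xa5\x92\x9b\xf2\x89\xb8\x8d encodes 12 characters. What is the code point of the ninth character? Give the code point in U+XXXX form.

Offset 0: leading byte 0xF0 = 11110000 → 4-byte char #1 = F0 9F A6 A0.
Offset 4: leading byte 0xE6 = 11100110 → 3-byte char #2 = E6 87 9D.
Offset 7: leading byte 0xE0 = 11100000 → 3-byte char #3 = E0 A6 9B.
Offset 10: leading byte 0xF0 = 11110000 → 4-byte char #4 = F0 BE 91 81.
Offset 14: leading byte 0x32 = 00110010 → 1-byte char #5 = 32.
Offset 15: leading byte 0xEF = 11101111 → 3-byte char #6 = EF 97 A3.
Offset 18: leading byte 0xF0 = 11110000 → 4-byte char #7 = F0 A7 A2 8E.
Offset 22: leading byte 0xEA = 11101010 → 3-byte char #8 = EA 8D 8B.
Offset 25: leading byte 0xD9 = 11011001 → 2-byte char #9 = D9 8A.
Leading byte 0xD9 = 11011001 matches 110xxxxx → 2-byte sequence.
Byte 1: 0xD9 = 11011001, payload 11001 (5 bits).
Byte 2: 0x8A = 10001010 (10xxxxxx ✓), payload 001010.
Concatenate: 11001001010 = 0x64A (11 bits → U+064A).

U+064A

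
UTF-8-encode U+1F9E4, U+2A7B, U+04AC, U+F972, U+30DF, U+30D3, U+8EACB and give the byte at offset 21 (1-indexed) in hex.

1-indexed offset 21 is 0-indexed offset 20.
U+1F9E4 → 4-byte form F0 9F A7 A4 at offsets 0–3.
U+2A7B → 3-byte form E2 A9 BB at offsets 4–6.
U+04AC → 2-byte form D2 AC at offsets 7–8.
U+F972 → 3-byte form EF A5 B2 at offsets 9–11.
U+30DF → 3-byte form E3 83 9F at offsets 12–14.
U+30D3 → 3-byte form E3 83 93 at offsets 15–17.
U+8EACB → 4-byte form F2 8E AB 8B at offsets 18–21.
Offset 20 falls in char 7's range; it's byte 3 of F2 8E AB 8B = 0xAB.

0xAB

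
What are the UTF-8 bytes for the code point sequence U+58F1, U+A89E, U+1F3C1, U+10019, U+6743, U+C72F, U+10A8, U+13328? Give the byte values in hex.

U+58F1: 3-byte form → E5 A3 B1.
U+A89E: 3-byte form → EA A2 9E.
U+1F3C1: 4-byte form → F0 9F 8F 81.
U+10019: 4-byte form → F0 90 80 99.
U+6743: 3-byte form → E6 9D 83.
U+C72F: 3-byte form → EC 9C AF.
U+10A8: 3-byte form → E1 82 A8.
U+13328: 4-byte form → F0 93 8C A8.
Concatenated (27 bytes): E5 A3 B1 EA A2 9E F0 9F 8F 81 F0 90 80 99 E6 9D 83 EC 9C AF E1 82 A8 F0 93 8C A8.

E5 A3 B1 EA A2 9E F0 9F 8F 81 F0 90 80 99 E6 9D 83 EC 9C AF E1 82 A8 F0 93 8C A8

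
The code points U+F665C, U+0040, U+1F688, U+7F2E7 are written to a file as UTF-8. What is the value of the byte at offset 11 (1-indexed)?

1-indexed offset 11 is 0-indexed offset 10.
U+F665C → 4-byte form F3 B6 99 9C at offsets 0–3.
U+0040 → 1-byte form 40 at offsets 4–4.
U+1F688 → 4-byte form F0 9F 9A 88 at offsets 5–8.
U+7F2E7 → 4-byte form F1 BF 8B A7 at offsets 9–12.
Offset 10 falls in char 4's range; it's byte 2 of F1 BF 8B A7 = 0xBF.

0xBF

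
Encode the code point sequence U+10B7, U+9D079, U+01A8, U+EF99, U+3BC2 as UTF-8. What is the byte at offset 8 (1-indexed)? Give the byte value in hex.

0xC6

1-indexed offset 8 is 0-indexed offset 7.
U+10B7 → 3-byte form E1 82 B7 at offsets 0–2.
U+9D079 → 4-byte form F2 9D 81 B9 at offsets 3–6.
U+01A8 → 2-byte form C6 A8 at offsets 7–8.
Offset 7 falls in char 3's range; it's byte 1 of C6 A8 = 0xC6.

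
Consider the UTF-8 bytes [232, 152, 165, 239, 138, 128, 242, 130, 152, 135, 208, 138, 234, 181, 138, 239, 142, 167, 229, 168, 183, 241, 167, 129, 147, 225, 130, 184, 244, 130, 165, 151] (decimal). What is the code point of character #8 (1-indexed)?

Offset 0: leading byte 0xE8 = 11101000 → 3-byte char #1 = E8 98 A5.
Offset 3: leading byte 0xEF = 11101111 → 3-byte char #2 = EF 8A 80.
Offset 6: leading byte 0xF2 = 11110010 → 4-byte char #3 = F2 82 98 87.
Offset 10: leading byte 0xD0 = 11010000 → 2-byte char #4 = D0 8A.
Offset 12: leading byte 0xEA = 11101010 → 3-byte char #5 = EA B5 8A.
Offset 15: leading byte 0xEF = 11101111 → 3-byte char #6 = EF 8E A7.
Offset 18: leading byte 0xE5 = 11100101 → 3-byte char #7 = E5 A8 B7.
Offset 21: leading byte 0xF1 = 11110001 → 4-byte char #8 = F1 A7 81 93.
Leading byte 0xF1 = 11110001 matches 11110xxx → 4-byte sequence.
Byte 1: 0xF1 = 11110001, payload 001 (3 bits).
Byte 2: 0xA7 = 10100111 (10xxxxxx ✓), payload 100111.
Byte 3: 0x81 = 10000001 (10xxxxxx ✓), payload 000001.
Byte 4: 0x93 = 10010011 (10xxxxxx ✓), payload 010011.
Concatenate: 001100111000001010011 = 0x67053 (21 bits → U+67053).

U+67053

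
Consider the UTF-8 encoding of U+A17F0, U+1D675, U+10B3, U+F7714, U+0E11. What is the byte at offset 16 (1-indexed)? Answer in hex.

0xE0

1-indexed offset 16 is 0-indexed offset 15.
U+A17F0 → 4-byte form F2 A1 9F B0 at offsets 0–3.
U+1D675 → 4-byte form F0 9D 99 B5 at offsets 4–7.
U+10B3 → 3-byte form E1 82 B3 at offsets 8–10.
U+F7714 → 4-byte form F3 B7 9C 94 at offsets 11–14.
U+0E11 → 3-byte form E0 B8 91 at offsets 15–17.
Offset 15 falls in char 5's range; it's byte 1 of E0 B8 91 = 0xE0.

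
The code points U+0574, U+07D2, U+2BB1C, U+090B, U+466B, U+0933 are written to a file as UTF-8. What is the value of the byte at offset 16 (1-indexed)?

0xA4

1-indexed offset 16 is 0-indexed offset 15.
U+0574 → 2-byte form D5 B4 at offsets 0–1.
U+07D2 → 2-byte form DF 92 at offsets 2–3.
U+2BB1C → 4-byte form F0 AB AC 9C at offsets 4–7.
U+090B → 3-byte form E0 A4 8B at offsets 8–10.
U+466B → 3-byte form E4 99 AB at offsets 11–13.
U+0933 → 3-byte form E0 A4 B3 at offsets 14–16.
Offset 15 falls in char 6's range; it's byte 2 of E0 A4 B3 = 0xA4.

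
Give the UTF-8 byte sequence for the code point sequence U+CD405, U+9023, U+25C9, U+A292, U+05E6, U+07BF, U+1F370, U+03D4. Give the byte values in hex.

F3 8D 90 85 E9 80 A3 E2 97 89 EA 8A 92 D7 A6 DE BF F0 9F 8D B0 CF 94

U+CD405: 4-byte form → F3 8D 90 85.
U+9023: 3-byte form → E9 80 A3.
U+25C9: 3-byte form → E2 97 89.
U+A292: 3-byte form → EA 8A 92.
U+05E6: 2-byte form → D7 A6.
U+07BF: 2-byte form → DE BF.
U+1F370: 4-byte form → F0 9F 8D B0.
U+03D4: 2-byte form → CF 94.
Concatenated (23 bytes): F3 8D 90 85 E9 80 A3 E2 97 89 EA 8A 92 D7 A6 DE BF F0 9F 8D B0 CF 94.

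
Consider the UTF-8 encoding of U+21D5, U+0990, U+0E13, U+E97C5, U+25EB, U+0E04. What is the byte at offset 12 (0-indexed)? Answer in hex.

U+21D5 → 3-byte form E2 87 95 at offsets 0–2.
U+0990 → 3-byte form E0 A6 90 at offsets 3–5.
U+0E13 → 3-byte form E0 B8 93 at offsets 6–8.
U+E97C5 → 4-byte form F3 A9 9F 85 at offsets 9–12.
Offset 12 falls in char 4's range; it's byte 4 of F3 A9 9F 85 = 0x85.

0x85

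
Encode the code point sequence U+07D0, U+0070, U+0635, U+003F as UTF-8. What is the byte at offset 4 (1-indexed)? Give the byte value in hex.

0xD8

1-indexed offset 4 is 0-indexed offset 3.
U+07D0 → 2-byte form DF 90 at offsets 0–1.
U+0070 → 1-byte form 70 at offsets 2–2.
U+0635 → 2-byte form D8 B5 at offsets 3–4.
Offset 3 falls in char 3's range; it's byte 1 of D8 B5 = 0xD8.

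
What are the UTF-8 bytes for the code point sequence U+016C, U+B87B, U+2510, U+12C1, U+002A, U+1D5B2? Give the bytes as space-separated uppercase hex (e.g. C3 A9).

C5 AC EB A1 BB E2 94 90 E1 8B 81 2A F0 9D 96 B2

U+016C: 2-byte form → C5 AC.
U+B87B: 3-byte form → EB A1 BB.
U+2510: 3-byte form → E2 94 90.
U+12C1: 3-byte form → E1 8B 81.
U+002A: 1-byte form → 2A.
U+1D5B2: 4-byte form → F0 9D 96 B2.
Concatenated (16 bytes): C5 AC EB A1 BB E2 94 90 E1 8B 81 2A F0 9D 96 B2.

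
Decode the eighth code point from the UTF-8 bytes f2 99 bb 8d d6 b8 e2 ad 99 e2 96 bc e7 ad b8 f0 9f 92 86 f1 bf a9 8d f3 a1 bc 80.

Offset 0: leading byte 0xF2 = 11110010 → 4-byte char #1 = F2 99 BB 8D.
Offset 4: leading byte 0xD6 = 11010110 → 2-byte char #2 = D6 B8.
Offset 6: leading byte 0xE2 = 11100010 → 3-byte char #3 = E2 AD 99.
Offset 9: leading byte 0xE2 = 11100010 → 3-byte char #4 = E2 96 BC.
Offset 12: leading byte 0xE7 = 11100111 → 3-byte char #5 = E7 AD B8.
Offset 15: leading byte 0xF0 = 11110000 → 4-byte char #6 = F0 9F 92 86.
Offset 19: leading byte 0xF1 = 11110001 → 4-byte char #7 = F1 BF A9 8D.
Offset 23: leading byte 0xF3 = 11110011 → 4-byte char #8 = F3 A1 BC 80.
Leading byte 0xF3 = 11110011 matches 11110xxx → 4-byte sequence.
Byte 1: 0xF3 = 11110011, payload 011 (3 bits).
Byte 2: 0xA1 = 10100001 (10xxxxxx ✓), payload 100001.
Byte 3: 0xBC = 10111100 (10xxxxxx ✓), payload 111100.
Byte 4: 0x80 = 10000000 (10xxxxxx ✓), payload 000000.
Concatenate: 011100001111100000000 = 0xE1F00 (21 bits → U+E1F00).

U+E1F00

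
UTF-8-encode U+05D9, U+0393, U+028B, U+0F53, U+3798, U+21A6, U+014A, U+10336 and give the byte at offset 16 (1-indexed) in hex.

0xC5

1-indexed offset 16 is 0-indexed offset 15.
U+05D9 → 2-byte form D7 99 at offsets 0–1.
U+0393 → 2-byte form CE 93 at offsets 2–3.
U+028B → 2-byte form CA 8B at offsets 4–5.
U+0F53 → 3-byte form E0 BD 93 at offsets 6–8.
U+3798 → 3-byte form E3 9E 98 at offsets 9–11.
U+21A6 → 3-byte form E2 86 A6 at offsets 12–14.
U+014A → 2-byte form C5 8A at offsets 15–16.
Offset 15 falls in char 7's range; it's byte 1 of C5 8A = 0xC5.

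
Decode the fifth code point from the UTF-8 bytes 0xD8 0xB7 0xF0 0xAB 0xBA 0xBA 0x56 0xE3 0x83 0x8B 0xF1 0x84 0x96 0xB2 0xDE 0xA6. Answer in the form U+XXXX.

Offset 0: leading byte 0xD8 = 11011000 → 2-byte char #1 = D8 B7.
Offset 2: leading byte 0xF0 = 11110000 → 4-byte char #2 = F0 AB BA BA.
Offset 6: leading byte 0x56 = 01010110 → 1-byte char #3 = 56.
Offset 7: leading byte 0xE3 = 11100011 → 3-byte char #4 = E3 83 8B.
Offset 10: leading byte 0xF1 = 11110001 → 4-byte char #5 = F1 84 96 B2.
Leading byte 0xF1 = 11110001 matches 11110xxx → 4-byte sequence.
Byte 1: 0xF1 = 11110001, payload 001 (3 bits).
Byte 2: 0x84 = 10000100 (10xxxxxx ✓), payload 000100.
Byte 3: 0x96 = 10010110 (10xxxxxx ✓), payload 010110.
Byte 4: 0xB2 = 10110010 (10xxxxxx ✓), payload 110010.
Concatenate: 001000100010110110010 = 0x445B2 (21 bits → U+445B2).

U+445B2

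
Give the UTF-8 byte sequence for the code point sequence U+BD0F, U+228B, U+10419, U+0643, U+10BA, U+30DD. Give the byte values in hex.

U+BD0F: 3-byte form → EB B4 8F.
U+228B: 3-byte form → E2 8A 8B.
U+10419: 4-byte form → F0 90 90 99.
U+0643: 2-byte form → D9 83.
U+10BA: 3-byte form → E1 82 BA.
U+30DD: 3-byte form → E3 83 9D.
Concatenated (18 bytes): EB B4 8F E2 8A 8B F0 90 90 99 D9 83 E1 82 BA E3 83 9D.

EB B4 8F E2 8A 8B F0 90 90 99 D9 83 E1 82 BA E3 83 9D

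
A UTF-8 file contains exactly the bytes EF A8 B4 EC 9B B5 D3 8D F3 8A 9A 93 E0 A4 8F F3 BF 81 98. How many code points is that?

Byte at offset 0: 0xEF = 11101111 → 3-byte char (#1). Advance 3.
Byte at offset 3: 0xEC = 11101100 → 3-byte char (#2). Advance 3.
Byte at offset 6: 0xD3 = 11010011 → 2-byte char (#3). Advance 2.
Byte at offset 8: 0xF3 = 11110011 → 4-byte char (#4). Advance 4.
Byte at offset 12: 0xE0 = 11100000 → 3-byte char (#5). Advance 3.
Byte at offset 15: 0xF3 = 11110011 → 4-byte char (#6). Advance 4.
Reached end at offset 19 after 6 code points.

6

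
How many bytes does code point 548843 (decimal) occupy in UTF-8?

U+85FEB = 0x85FEB. UTF-8 uses 1 byte below 0x80, 2 below 0x800, 3 below 0x10000, 4 up to 0x10FFFF. 0x85FEB is in U+10000–U+10FFFF → 4 bytes.

4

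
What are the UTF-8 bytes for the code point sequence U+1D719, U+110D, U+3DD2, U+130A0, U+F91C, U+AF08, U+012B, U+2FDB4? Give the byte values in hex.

U+1D719: 4-byte form → F0 9D 9C 99.
U+110D: 3-byte form → E1 84 8D.
U+3DD2: 3-byte form → E3 B7 92.
U+130A0: 4-byte form → F0 93 82 A0.
U+F91C: 3-byte form → EF A4 9C.
U+AF08: 3-byte form → EA BC 88.
U+012B: 2-byte form → C4 AB.
U+2FDB4: 4-byte form → F0 AF B6 B4.
Concatenated (26 bytes): F0 9D 9C 99 E1 84 8D E3 B7 92 F0 93 82 A0 EF A4 9C EA BC 88 C4 AB F0 AF B6 B4.

F0 9D 9C 99 E1 84 8D E3 B7 92 F0 93 82 A0 EF A4 9C EA BC 88 C4 AB F0 AF B6 B4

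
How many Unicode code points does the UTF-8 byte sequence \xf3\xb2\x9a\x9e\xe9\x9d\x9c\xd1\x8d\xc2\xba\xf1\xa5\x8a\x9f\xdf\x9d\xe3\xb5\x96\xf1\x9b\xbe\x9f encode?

8

Byte at offset 0: 0xF3 = 11110011 → 4-byte char (#1). Advance 4.
Byte at offset 4: 0xE9 = 11101001 → 3-byte char (#2). Advance 3.
Byte at offset 7: 0xD1 = 11010001 → 2-byte char (#3). Advance 2.
Byte at offset 9: 0xC2 = 11000010 → 2-byte char (#4). Advance 2.
Byte at offset 11: 0xF1 = 11110001 → 4-byte char (#5). Advance 4.
Byte at offset 15: 0xDF = 11011111 → 2-byte char (#6). Advance 2.
Byte at offset 17: 0xE3 = 11100011 → 3-byte char (#7). Advance 3.
Byte at offset 20: 0xF1 = 11110001 → 4-byte char (#8). Advance 4.
Reached end at offset 24 after 8 code points.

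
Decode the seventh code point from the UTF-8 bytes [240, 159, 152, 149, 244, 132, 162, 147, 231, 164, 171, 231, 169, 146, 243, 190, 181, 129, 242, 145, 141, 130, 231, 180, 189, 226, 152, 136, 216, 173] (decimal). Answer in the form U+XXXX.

Offset 0: leading byte 0xF0 = 11110000 → 4-byte char #1 = F0 9F 98 95.
Offset 4: leading byte 0xF4 = 11110100 → 4-byte char #2 = F4 84 A2 93.
Offset 8: leading byte 0xE7 = 11100111 → 3-byte char #3 = E7 A4 AB.
Offset 11: leading byte 0xE7 = 11100111 → 3-byte char #4 = E7 A9 92.
Offset 14: leading byte 0xF3 = 11110011 → 4-byte char #5 = F3 BE B5 81.
Offset 18: leading byte 0xF2 = 11110010 → 4-byte char #6 = F2 91 8D 82.
Offset 22: leading byte 0xE7 = 11100111 → 3-byte char #7 = E7 B4 BD.
Leading byte 0xE7 = 11100111 matches 1110xxxx → 3-byte sequence.
Byte 1: 0xE7 = 11100111, payload 0111 (4 bits).
Byte 2: 0xB4 = 10110100 (10xxxxxx ✓), payload 110100.
Byte 3: 0xBD = 10111101 (10xxxxxx ✓), payload 111101.
Concatenate: 0111110100111101 = 0x7D3D (16 bits → U+7D3D).

U+7D3D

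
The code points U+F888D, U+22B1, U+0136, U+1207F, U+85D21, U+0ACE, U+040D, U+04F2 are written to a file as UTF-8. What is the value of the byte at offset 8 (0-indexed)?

U+F888D → 4-byte form F3 B8 A2 8D at offsets 0–3.
U+22B1 → 3-byte form E2 8A B1 at offsets 4–6.
U+0136 → 2-byte form C4 B6 at offsets 7–8.
Offset 8 falls in char 3's range; it's byte 2 of C4 B6 = 0xB6.

0xB6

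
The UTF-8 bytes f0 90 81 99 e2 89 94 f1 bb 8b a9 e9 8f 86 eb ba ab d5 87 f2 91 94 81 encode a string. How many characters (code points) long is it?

7

Byte at offset 0: 0xF0 = 11110000 → 4-byte char (#1). Advance 4.
Byte at offset 4: 0xE2 = 11100010 → 3-byte char (#2). Advance 3.
Byte at offset 7: 0xF1 = 11110001 → 4-byte char (#3). Advance 4.
Byte at offset 11: 0xE9 = 11101001 → 3-byte char (#4). Advance 3.
Byte at offset 14: 0xEB = 11101011 → 3-byte char (#5). Advance 3.
Byte at offset 17: 0xD5 = 11010101 → 2-byte char (#6). Advance 2.
Byte at offset 19: 0xF2 = 11110010 → 4-byte char (#7). Advance 4.
Reached end at offset 23 after 7 code points.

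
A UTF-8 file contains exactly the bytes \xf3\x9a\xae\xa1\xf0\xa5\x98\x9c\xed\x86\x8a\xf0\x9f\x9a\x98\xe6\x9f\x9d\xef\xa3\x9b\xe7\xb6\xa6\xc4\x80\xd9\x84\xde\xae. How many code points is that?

Byte at offset 0: 0xF3 = 11110011 → 4-byte char (#1). Advance 4.
Byte at offset 4: 0xF0 = 11110000 → 4-byte char (#2). Advance 4.
Byte at offset 8: 0xED = 11101101 → 3-byte char (#3). Advance 3.
Byte at offset 11: 0xF0 = 11110000 → 4-byte char (#4). Advance 4.
Byte at offset 15: 0xE6 = 11100110 → 3-byte char (#5). Advance 3.
Byte at offset 18: 0xEF = 11101111 → 3-byte char (#6). Advance 3.
Byte at offset 21: 0xE7 = 11100111 → 3-byte char (#7). Advance 3.
Byte at offset 24: 0xC4 = 11000100 → 2-byte char (#8). Advance 2.
Byte at offset 26: 0xD9 = 11011001 → 2-byte char (#9). Advance 2.
Byte at offset 28: 0xDE = 11011110 → 2-byte char (#10). Advance 2.
Reached end at offset 30 after 10 code points.

10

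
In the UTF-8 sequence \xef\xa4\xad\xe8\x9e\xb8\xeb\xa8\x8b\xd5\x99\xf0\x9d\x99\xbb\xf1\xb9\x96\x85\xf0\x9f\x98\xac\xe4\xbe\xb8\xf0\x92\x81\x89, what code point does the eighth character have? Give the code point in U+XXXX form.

U+4FB8

Offset 0: leading byte 0xEF = 11101111 → 3-byte char #1 = EF A4 AD.
Offset 3: leading byte 0xE8 = 11101000 → 3-byte char #2 = E8 9E B8.
Offset 6: leading byte 0xEB = 11101011 → 3-byte char #3 = EB A8 8B.
Offset 9: leading byte 0xD5 = 11010101 → 2-byte char #4 = D5 99.
Offset 11: leading byte 0xF0 = 11110000 → 4-byte char #5 = F0 9D 99 BB.
Offset 15: leading byte 0xF1 = 11110001 → 4-byte char #6 = F1 B9 96 85.
Offset 19: leading byte 0xF0 = 11110000 → 4-byte char #7 = F0 9F 98 AC.
Offset 23: leading byte 0xE4 = 11100100 → 3-byte char #8 = E4 BE B8.
Leading byte 0xE4 = 11100100 matches 1110xxxx → 3-byte sequence.
Byte 1: 0xE4 = 11100100, payload 0100 (4 bits).
Byte 2: 0xBE = 10111110 (10xxxxxx ✓), payload 111110.
Byte 3: 0xB8 = 10111000 (10xxxxxx ✓), payload 111000.
Concatenate: 0100111110111000 = 0x4FB8 (16 bits → U+4FB8).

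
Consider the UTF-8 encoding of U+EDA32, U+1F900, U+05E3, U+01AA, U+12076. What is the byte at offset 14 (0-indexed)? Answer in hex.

U+EDA32 → 4-byte form F3 AD A8 B2 at offsets 0–3.
U+1F900 → 4-byte form F0 9F A4 80 at offsets 4–7.
U+05E3 → 2-byte form D7 A3 at offsets 8–9.
U+01AA → 2-byte form C6 AA at offsets 10–11.
U+12076 → 4-byte form F0 92 81 B6 at offsets 12–15.
Offset 14 falls in char 5's range; it's byte 3 of F0 92 81 B6 = 0x81.

0x81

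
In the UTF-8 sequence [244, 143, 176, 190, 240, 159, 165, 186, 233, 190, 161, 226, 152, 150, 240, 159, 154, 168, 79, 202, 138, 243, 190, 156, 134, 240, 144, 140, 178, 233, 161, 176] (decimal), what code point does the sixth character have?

Offset 0: leading byte 0xF4 = 11110100 → 4-byte char #1 = F4 8F B0 BE.
Offset 4: leading byte 0xF0 = 11110000 → 4-byte char #2 = F0 9F A5 BA.
Offset 8: leading byte 0xE9 = 11101001 → 3-byte char #3 = E9 BE A1.
Offset 11: leading byte 0xE2 = 11100010 → 3-byte char #4 = E2 98 96.
Offset 14: leading byte 0xF0 = 11110000 → 4-byte char #5 = F0 9F 9A A8.
Offset 18: leading byte 0x4F = 01001111 → 1-byte char #6 = 4F.
Leading byte 0x4F = 01001111 matches 0xxxxxxx → 1-byte sequence.
Byte 1: 0x4F = 01001111, payload 1001111 (7 bits).
Concatenate: 1001111 = 0x4F (7 bits → U+004F).

U+004F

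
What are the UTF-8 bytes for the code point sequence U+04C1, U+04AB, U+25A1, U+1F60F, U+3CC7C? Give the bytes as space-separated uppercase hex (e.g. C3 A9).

U+04C1: 2-byte form → D3 81.
U+04AB: 2-byte form → D2 AB.
U+25A1: 3-byte form → E2 96 A1.
U+1F60F: 4-byte form → F0 9F 98 8F.
U+3CC7C: 4-byte form → F0 BC B1 BC.
Concatenated (15 bytes): D3 81 D2 AB E2 96 A1 F0 9F 98 8F F0 BC B1 BC.

D3 81 D2 AB E2 96 A1 F0 9F 98 8F F0 BC B1 BC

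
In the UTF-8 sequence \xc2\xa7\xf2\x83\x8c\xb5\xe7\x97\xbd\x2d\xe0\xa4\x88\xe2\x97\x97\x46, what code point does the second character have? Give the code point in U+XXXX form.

U+83335

Offset 0: leading byte 0xC2 = 11000010 → 2-byte char #1 = C2 A7.
Offset 2: leading byte 0xF2 = 11110010 → 4-byte char #2 = F2 83 8C B5.
Leading byte 0xF2 = 11110010 matches 11110xxx → 4-byte sequence.
Byte 1: 0xF2 = 11110010, payload 010 (3 bits).
Byte 2: 0x83 = 10000011 (10xxxxxx ✓), payload 000011.
Byte 3: 0x8C = 10001100 (10xxxxxx ✓), payload 001100.
Byte 4: 0xB5 = 10110101 (10xxxxxx ✓), payload 110101.
Concatenate: 010000011001100110101 = 0x83335 (21 bits → U+83335).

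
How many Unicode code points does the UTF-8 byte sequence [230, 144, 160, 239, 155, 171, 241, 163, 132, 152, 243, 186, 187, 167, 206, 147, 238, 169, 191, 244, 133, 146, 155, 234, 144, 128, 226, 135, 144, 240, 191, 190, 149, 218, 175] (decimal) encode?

Byte at offset 0: 0xE6 = 11100110 → 3-byte char (#1). Advance 3.
Byte at offset 3: 0xEF = 11101111 → 3-byte char (#2). Advance 3.
Byte at offset 6: 0xF1 = 11110001 → 4-byte char (#3). Advance 4.
Byte at offset 10: 0xF3 = 11110011 → 4-byte char (#4). Advance 4.
Byte at offset 14: 0xCE = 11001110 → 2-byte char (#5). Advance 2.
Byte at offset 16: 0xEE = 11101110 → 3-byte char (#6). Advance 3.
Byte at offset 19: 0xF4 = 11110100 → 4-byte char (#7). Advance 4.
Byte at offset 23: 0xEA = 11101010 → 3-byte char (#8). Advance 3.
Byte at offset 26: 0xE2 = 11100010 → 3-byte char (#9). Advance 3.
Byte at offset 29: 0xF0 = 11110000 → 4-byte char (#10). Advance 4.
Byte at offset 33: 0xDA = 11011010 → 2-byte char (#11). Advance 2.
Reached end at offset 35 after 11 code points.

11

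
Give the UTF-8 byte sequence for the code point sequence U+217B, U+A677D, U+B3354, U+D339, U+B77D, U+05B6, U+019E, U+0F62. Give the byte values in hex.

U+217B: 3-byte form → E2 85 BB.
U+A677D: 4-byte form → F2 A6 9D BD.
U+B3354: 4-byte form → F2 B3 8D 94.
U+D339: 3-byte form → ED 8C B9.
U+B77D: 3-byte form → EB 9D BD.
U+05B6: 2-byte form → D6 B6.
U+019E: 2-byte form → C6 9E.
U+0F62: 3-byte form → E0 BD A2.
Concatenated (24 bytes): E2 85 BB F2 A6 9D BD F2 B3 8D 94 ED 8C B9 EB 9D BD D6 B6 C6 9E E0 BD A2.

E2 85 BB F2 A6 9D BD F2 B3 8D 94 ED 8C B9 EB 9D BD D6 B6 C6 9E E0 BD A2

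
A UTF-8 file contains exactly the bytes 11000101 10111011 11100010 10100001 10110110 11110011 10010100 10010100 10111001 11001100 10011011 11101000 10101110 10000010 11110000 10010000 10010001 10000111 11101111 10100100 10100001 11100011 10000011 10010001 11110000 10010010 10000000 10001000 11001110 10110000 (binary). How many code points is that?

Byte at offset 0: 0xC5 = 11000101 → 2-byte char (#1). Advance 2.
Byte at offset 2: 0xE2 = 11100010 → 3-byte char (#2). Advance 3.
Byte at offset 5: 0xF3 = 11110011 → 4-byte char (#3). Advance 4.
Byte at offset 9: 0xCC = 11001100 → 2-byte char (#4). Advance 2.
Byte at offset 11: 0xE8 = 11101000 → 3-byte char (#5). Advance 3.
Byte at offset 14: 0xF0 = 11110000 → 4-byte char (#6). Advance 4.
Byte at offset 18: 0xEF = 11101111 → 3-byte char (#7). Advance 3.
Byte at offset 21: 0xE3 = 11100011 → 3-byte char (#8). Advance 3.
Byte at offset 24: 0xF0 = 11110000 → 4-byte char (#9). Advance 4.
Byte at offset 28: 0xCE = 11001110 → 2-byte char (#10). Advance 2.
Reached end at offset 30 after 10 code points.

10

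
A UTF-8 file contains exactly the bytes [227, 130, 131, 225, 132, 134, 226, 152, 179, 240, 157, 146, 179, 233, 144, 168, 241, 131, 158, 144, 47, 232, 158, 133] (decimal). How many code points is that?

Byte at offset 0: 0xE3 = 11100011 → 3-byte char (#1). Advance 3.
Byte at offset 3: 0xE1 = 11100001 → 3-byte char (#2). Advance 3.
Byte at offset 6: 0xE2 = 11100010 → 3-byte char (#3). Advance 3.
Byte at offset 9: 0xF0 = 11110000 → 4-byte char (#4). Advance 4.
Byte at offset 13: 0xE9 = 11101001 → 3-byte char (#5). Advance 3.
Byte at offset 16: 0xF1 = 11110001 → 4-byte char (#6). Advance 4.
Byte at offset 20: 0x2F = 00101111 → 1-byte char (#7). Advance 1.
Byte at offset 21: 0xE8 = 11101000 → 3-byte char (#8). Advance 3.
Reached end at offset 24 after 8 code points.

8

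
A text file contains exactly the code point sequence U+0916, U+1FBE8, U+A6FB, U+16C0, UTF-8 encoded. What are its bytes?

U+0916: 3-byte form → E0 A4 96.
U+1FBE8: 4-byte form → F0 9F AF A8.
U+A6FB: 3-byte form → EA 9B BB.
U+16C0: 3-byte form → E1 9B 80.
Concatenated (13 bytes): E0 A4 96 F0 9F AF A8 EA 9B BB E1 9B 80.

E0 A4 96 F0 9F AF A8 EA 9B BB E1 9B 80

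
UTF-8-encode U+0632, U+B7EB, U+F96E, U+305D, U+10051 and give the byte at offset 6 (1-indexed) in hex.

1-indexed offset 6 is 0-indexed offset 5.
U+0632 → 2-byte form D8 B2 at offsets 0–1.
U+B7EB → 3-byte form EB 9F AB at offsets 2–4.
U+F96E → 3-byte form EF A5 AE at offsets 5–7.
Offset 5 falls in char 3's range; it's byte 1 of EF A5 AE = 0xEF.

0xEF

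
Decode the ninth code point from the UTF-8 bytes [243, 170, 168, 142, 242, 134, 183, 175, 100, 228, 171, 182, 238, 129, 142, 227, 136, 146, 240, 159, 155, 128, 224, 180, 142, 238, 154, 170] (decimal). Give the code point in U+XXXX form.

U+E6AA

Offset 0: leading byte 0xF3 = 11110011 → 4-byte char #1 = F3 AA A8 8E.
Offset 4: leading byte 0xF2 = 11110010 → 4-byte char #2 = F2 86 B7 AF.
Offset 8: leading byte 0x64 = 01100100 → 1-byte char #3 = 64.
Offset 9: leading byte 0xE4 = 11100100 → 3-byte char #4 = E4 AB B6.
Offset 12: leading byte 0xEE = 11101110 → 3-byte char #5 = EE 81 8E.
Offset 15: leading byte 0xE3 = 11100011 → 3-byte char #6 = E3 88 92.
Offset 18: leading byte 0xF0 = 11110000 → 4-byte char #7 = F0 9F 9B 80.
Offset 22: leading byte 0xE0 = 11100000 → 3-byte char #8 = E0 B4 8E.
Offset 25: leading byte 0xEE = 11101110 → 3-byte char #9 = EE 9A AA.
Leading byte 0xEE = 11101110 matches 1110xxxx → 3-byte sequence.
Byte 1: 0xEE = 11101110, payload 1110 (4 bits).
Byte 2: 0x9A = 10011010 (10xxxxxx ✓), payload 011010.
Byte 3: 0xAA = 10101010 (10xxxxxx ✓), payload 101010.
Concatenate: 1110011010101010 = 0xE6AA (16 bits → U+E6AA).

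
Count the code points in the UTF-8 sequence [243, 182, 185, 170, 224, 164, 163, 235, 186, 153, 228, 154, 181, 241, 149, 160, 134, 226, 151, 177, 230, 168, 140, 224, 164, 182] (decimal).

8

Byte at offset 0: 0xF3 = 11110011 → 4-byte char (#1). Advance 4.
Byte at offset 4: 0xE0 = 11100000 → 3-byte char (#2). Advance 3.
Byte at offset 7: 0xEB = 11101011 → 3-byte char (#3). Advance 3.
Byte at offset 10: 0xE4 = 11100100 → 3-byte char (#4). Advance 3.
Byte at offset 13: 0xF1 = 11110001 → 4-byte char (#5). Advance 4.
Byte at offset 17: 0xE2 = 11100010 → 3-byte char (#6). Advance 3.
Byte at offset 20: 0xE6 = 11100110 → 3-byte char (#7). Advance 3.
Byte at offset 23: 0xE0 = 11100000 → 3-byte char (#8). Advance 3.
Reached end at offset 26 after 8 code points.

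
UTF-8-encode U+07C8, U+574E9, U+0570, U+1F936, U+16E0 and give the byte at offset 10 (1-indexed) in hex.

0x9F

1-indexed offset 10 is 0-indexed offset 9.
U+07C8 → 2-byte form DF 88 at offsets 0–1.
U+574E9 → 4-byte form F1 97 93 A9 at offsets 2–5.
U+0570 → 2-byte form D5 B0 at offsets 6–7.
U+1F936 → 4-byte form F0 9F A4 B6 at offsets 8–11.
Offset 9 falls in char 4's range; it's byte 2 of F0 9F A4 B6 = 0x9F.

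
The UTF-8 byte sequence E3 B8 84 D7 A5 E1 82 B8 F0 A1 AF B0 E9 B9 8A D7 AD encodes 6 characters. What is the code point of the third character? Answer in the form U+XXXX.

Offset 0: leading byte 0xE3 = 11100011 → 3-byte char #1 = E3 B8 84.
Offset 3: leading byte 0xD7 = 11010111 → 2-byte char #2 = D7 A5.
Offset 5: leading byte 0xE1 = 11100001 → 3-byte char #3 = E1 82 B8.
Leading byte 0xE1 = 11100001 matches 1110xxxx → 3-byte sequence.
Byte 1: 0xE1 = 11100001, payload 0001 (4 bits).
Byte 2: 0x82 = 10000010 (10xxxxxx ✓), payload 000010.
Byte 3: 0xB8 = 10111000 (10xxxxxx ✓), payload 111000.
Concatenate: 0001000010111000 = 0x10B8 (16 bits → U+10B8).

U+10B8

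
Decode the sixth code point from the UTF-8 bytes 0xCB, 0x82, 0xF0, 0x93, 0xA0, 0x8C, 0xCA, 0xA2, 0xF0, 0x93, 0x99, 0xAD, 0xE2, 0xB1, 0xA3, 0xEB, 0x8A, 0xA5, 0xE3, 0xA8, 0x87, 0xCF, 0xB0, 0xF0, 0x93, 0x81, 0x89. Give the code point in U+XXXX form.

U+B2A5

Offset 0: leading byte 0xCB = 11001011 → 2-byte char #1 = CB 82.
Offset 2: leading byte 0xF0 = 11110000 → 4-byte char #2 = F0 93 A0 8C.
Offset 6: leading byte 0xCA = 11001010 → 2-byte char #3 = CA A2.
Offset 8: leading byte 0xF0 = 11110000 → 4-byte char #4 = F0 93 99 AD.
Offset 12: leading byte 0xE2 = 11100010 → 3-byte char #5 = E2 B1 A3.
Offset 15: leading byte 0xEB = 11101011 → 3-byte char #6 = EB 8A A5.
Leading byte 0xEB = 11101011 matches 1110xxxx → 3-byte sequence.
Byte 1: 0xEB = 11101011, payload 1011 (4 bits).
Byte 2: 0x8A = 10001010 (10xxxxxx ✓), payload 001010.
Byte 3: 0xA5 = 10100101 (10xxxxxx ✓), payload 100101.
Concatenate: 1011001010100101 = 0xB2A5 (16 bits → U+B2A5).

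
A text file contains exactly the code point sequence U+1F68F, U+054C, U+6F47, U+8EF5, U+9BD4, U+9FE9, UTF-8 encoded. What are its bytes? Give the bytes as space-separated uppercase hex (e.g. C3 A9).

U+1F68F: 4-byte form → F0 9F 9A 8F.
U+054C: 2-byte form → D5 8C.
U+6F47: 3-byte form → E6 BD 87.
U+8EF5: 3-byte form → E8 BB B5.
U+9BD4: 3-byte form → E9 AF 94.
U+9FE9: 3-byte form → E9 BF A9.
Concatenated (18 bytes): F0 9F 9A 8F D5 8C E6 BD 87 E8 BB B5 E9 AF 94 E9 BF A9.

F0 9F 9A 8F D5 8C E6 BD 87 E8 BB B5 E9 AF 94 E9 BF A9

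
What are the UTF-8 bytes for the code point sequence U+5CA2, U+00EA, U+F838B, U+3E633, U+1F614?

E5 B2 A2 C3 AA F3 B8 8E 8B F0 BE 98 B3 F0 9F 98 94

U+5CA2: 3-byte form → E5 B2 A2.
U+00EA: 2-byte form → C3 AA.
U+F838B: 4-byte form → F3 B8 8E 8B.
U+3E633: 4-byte form → F0 BE 98 B3.
U+1F614: 4-byte form → F0 9F 98 94.
Concatenated (17 bytes): E5 B2 A2 C3 AA F3 B8 8E 8B F0 BE 98 B3 F0 9F 98 94.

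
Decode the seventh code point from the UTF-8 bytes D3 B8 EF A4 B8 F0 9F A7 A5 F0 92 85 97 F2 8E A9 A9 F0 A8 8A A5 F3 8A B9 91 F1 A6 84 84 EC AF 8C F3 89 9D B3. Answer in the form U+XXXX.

Offset 0: leading byte 0xD3 = 11010011 → 2-byte char #1 = D3 B8.
Offset 2: leading byte 0xEF = 11101111 → 3-byte char #2 = EF A4 B8.
Offset 5: leading byte 0xF0 = 11110000 → 4-byte char #3 = F0 9F A7 A5.
Offset 9: leading byte 0xF0 = 11110000 → 4-byte char #4 = F0 92 85 97.
Offset 13: leading byte 0xF2 = 11110010 → 4-byte char #5 = F2 8E A9 A9.
Offset 17: leading byte 0xF0 = 11110000 → 4-byte char #6 = F0 A8 8A A5.
Offset 21: leading byte 0xF3 = 11110011 → 4-byte char #7 = F3 8A B9 91.
Leading byte 0xF3 = 11110011 matches 11110xxx → 4-byte sequence.
Byte 1: 0xF3 = 11110011, payload 011 (3 bits).
Byte 2: 0x8A = 10001010 (10xxxxxx ✓), payload 001010.
Byte 3: 0xB9 = 10111001 (10xxxxxx ✓), payload 111001.
Byte 4: 0x91 = 10010001 (10xxxxxx ✓), payload 010001.
Concatenate: 011001010111001010001 = 0xCAE51 (21 bits → U+CAE51).

U+CAE51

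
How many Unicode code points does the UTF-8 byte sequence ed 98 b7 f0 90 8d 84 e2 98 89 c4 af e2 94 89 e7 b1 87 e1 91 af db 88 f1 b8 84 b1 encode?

Byte at offset 0: 0xED = 11101101 → 3-byte char (#1). Advance 3.
Byte at offset 3: 0xF0 = 11110000 → 4-byte char (#2). Advance 4.
Byte at offset 7: 0xE2 = 11100010 → 3-byte char (#3). Advance 3.
Byte at offset 10: 0xC4 = 11000100 → 2-byte char (#4). Advance 2.
Byte at offset 12: 0xE2 = 11100010 → 3-byte char (#5). Advance 3.
Byte at offset 15: 0xE7 = 11100111 → 3-byte char (#6). Advance 3.
Byte at offset 18: 0xE1 = 11100001 → 3-byte char (#7). Advance 3.
Byte at offset 21: 0xDB = 11011011 → 2-byte char (#8). Advance 2.
Byte at offset 23: 0xF1 = 11110001 → 4-byte char (#9). Advance 4.
Reached end at offset 27 after 9 code points.

9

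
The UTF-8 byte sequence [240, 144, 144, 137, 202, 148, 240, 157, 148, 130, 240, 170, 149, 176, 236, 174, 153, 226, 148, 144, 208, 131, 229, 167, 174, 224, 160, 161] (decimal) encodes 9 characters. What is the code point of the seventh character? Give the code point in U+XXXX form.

Offset 0: leading byte 0xF0 = 11110000 → 4-byte char #1 = F0 90 90 89.
Offset 4: leading byte 0xCA = 11001010 → 2-byte char #2 = CA 94.
Offset 6: leading byte 0xF0 = 11110000 → 4-byte char #3 = F0 9D 94 82.
Offset 10: leading byte 0xF0 = 11110000 → 4-byte char #4 = F0 AA 95 B0.
Offset 14: leading byte 0xEC = 11101100 → 3-byte char #5 = EC AE 99.
Offset 17: leading byte 0xE2 = 11100010 → 3-byte char #6 = E2 94 90.
Offset 20: leading byte 0xD0 = 11010000 → 2-byte char #7 = D0 83.
Leading byte 0xD0 = 11010000 matches 110xxxxx → 2-byte sequence.
Byte 1: 0xD0 = 11010000, payload 10000 (5 bits).
Byte 2: 0x83 = 10000011 (10xxxxxx ✓), payload 000011.
Concatenate: 10000000011 = 0x403 (11 bits → U+0403).

U+0403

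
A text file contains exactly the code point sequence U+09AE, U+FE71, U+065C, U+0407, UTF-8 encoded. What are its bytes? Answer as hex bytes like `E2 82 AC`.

E0 A6 AE EF B9 B1 D9 9C D0 87

U+09AE: 3-byte form → E0 A6 AE.
U+FE71: 3-byte form → EF B9 B1.
U+065C: 2-byte form → D9 9C.
U+0407: 2-byte form → D0 87.
Concatenated (10 bytes): E0 A6 AE EF B9 B1 D9 9C D0 87.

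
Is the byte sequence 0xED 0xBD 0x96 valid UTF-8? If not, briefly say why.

invalid (encodes a surrogate (U+D800–U+DFFF))

Structurally a 3-byte sequence; payload = 0xDF56.
But 0xDF56 is in U+D800–U+DFFF, the surrogate range. Surrogates are not Unicode scalar values and are forbidden in UTF-8.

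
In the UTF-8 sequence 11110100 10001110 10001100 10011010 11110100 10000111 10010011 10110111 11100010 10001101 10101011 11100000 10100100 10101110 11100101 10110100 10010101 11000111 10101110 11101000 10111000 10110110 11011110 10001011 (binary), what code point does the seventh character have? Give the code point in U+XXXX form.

U+8E36

Offset 0: leading byte 0xF4 = 11110100 → 4-byte char #1 = F4 8E 8C 9A.
Offset 4: leading byte 0xF4 = 11110100 → 4-byte char #2 = F4 87 93 B7.
Offset 8: leading byte 0xE2 = 11100010 → 3-byte char #3 = E2 8D AB.
Offset 11: leading byte 0xE0 = 11100000 → 3-byte char #4 = E0 A4 AE.
Offset 14: leading byte 0xE5 = 11100101 → 3-byte char #5 = E5 B4 95.
Offset 17: leading byte 0xC7 = 11000111 → 2-byte char #6 = C7 AE.
Offset 19: leading byte 0xE8 = 11101000 → 3-byte char #7 = E8 B8 B6.
Leading byte 0xE8 = 11101000 matches 1110xxxx → 3-byte sequence.
Byte 1: 0xE8 = 11101000, payload 1000 (4 bits).
Byte 2: 0xB8 = 10111000 (10xxxxxx ✓), payload 111000.
Byte 3: 0xB6 = 10110110 (10xxxxxx ✓), payload 110110.
Concatenate: 1000111000110110 = 0x8E36 (16 bits → U+8E36).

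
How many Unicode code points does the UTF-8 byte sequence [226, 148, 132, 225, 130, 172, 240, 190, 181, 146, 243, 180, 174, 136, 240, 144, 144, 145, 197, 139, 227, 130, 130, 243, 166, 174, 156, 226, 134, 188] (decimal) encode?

Byte at offset 0: 0xE2 = 11100010 → 3-byte char (#1). Advance 3.
Byte at offset 3: 0xE1 = 11100001 → 3-byte char (#2). Advance 3.
Byte at offset 6: 0xF0 = 11110000 → 4-byte char (#3). Advance 4.
Byte at offset 10: 0xF3 = 11110011 → 4-byte char (#4). Advance 4.
Byte at offset 14: 0xF0 = 11110000 → 4-byte char (#5). Advance 4.
Byte at offset 18: 0xC5 = 11000101 → 2-byte char (#6). Advance 2.
Byte at offset 20: 0xE3 = 11100011 → 3-byte char (#7). Advance 3.
Byte at offset 23: 0xF3 = 11110011 → 4-byte char (#8). Advance 4.
Byte at offset 27: 0xE2 = 11100010 → 3-byte char (#9). Advance 3.
Reached end at offset 30 after 9 code points.

9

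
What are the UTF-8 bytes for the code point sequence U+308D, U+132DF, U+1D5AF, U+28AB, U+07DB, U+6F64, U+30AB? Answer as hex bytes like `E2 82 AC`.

U+308D: 3-byte form → E3 82 8D.
U+132DF: 4-byte form → F0 93 8B 9F.
U+1D5AF: 4-byte form → F0 9D 96 AF.
U+28AB: 3-byte form → E2 A2 AB.
U+07DB: 2-byte form → DF 9B.
U+6F64: 3-byte form → E6 BD A4.
U+30AB: 3-byte form → E3 82 AB.
Concatenated (22 bytes): E3 82 8D F0 93 8B 9F F0 9D 96 AF E2 A2 AB DF 9B E6 BD A4 E3 82 AB.

E3 82 8D F0 93 8B 9F F0 9D 96 AF E2 A2 AB DF 9B E6 BD A4 E3 82 AB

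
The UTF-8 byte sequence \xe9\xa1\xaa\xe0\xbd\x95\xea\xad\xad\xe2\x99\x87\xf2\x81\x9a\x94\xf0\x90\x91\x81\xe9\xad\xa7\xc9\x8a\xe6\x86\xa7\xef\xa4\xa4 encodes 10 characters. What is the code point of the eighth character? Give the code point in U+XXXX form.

Offset 0: leading byte 0xE9 = 11101001 → 3-byte char #1 = E9 A1 AA.
Offset 3: leading byte 0xE0 = 11100000 → 3-byte char #2 = E0 BD 95.
Offset 6: leading byte 0xEA = 11101010 → 3-byte char #3 = EA AD AD.
Offset 9: leading byte 0xE2 = 11100010 → 3-byte char #4 = E2 99 87.
Offset 12: leading byte 0xF2 = 11110010 → 4-byte char #5 = F2 81 9A 94.
Offset 16: leading byte 0xF0 = 11110000 → 4-byte char #6 = F0 90 91 81.
Offset 20: leading byte 0xE9 = 11101001 → 3-byte char #7 = E9 AD A7.
Offset 23: leading byte 0xC9 = 11001001 → 2-byte char #8 = C9 8A.
Leading byte 0xC9 = 11001001 matches 110xxxxx → 2-byte sequence.
Byte 1: 0xC9 = 11001001, payload 01001 (5 bits).
Byte 2: 0x8A = 10001010 (10xxxxxx ✓), payload 001010.
Concatenate: 01001001010 = 0x24A (11 bits → U+024A).

U+024A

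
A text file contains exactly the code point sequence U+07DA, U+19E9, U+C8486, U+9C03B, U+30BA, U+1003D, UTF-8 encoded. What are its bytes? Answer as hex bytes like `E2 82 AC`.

U+07DA: 2-byte form → DF 9A.
U+19E9: 3-byte form → E1 A7 A9.
U+C8486: 4-byte form → F3 88 92 86.
U+9C03B: 4-byte form → F2 9C 80 BB.
U+30BA: 3-byte form → E3 82 BA.
U+1003D: 4-byte form → F0 90 80 BD.
Concatenated (20 bytes): DF 9A E1 A7 A9 F3 88 92 86 F2 9C 80 BB E3 82 BA F0 90 80 BD.

DF 9A E1 A7 A9 F3 88 92 86 F2 9C 80 BB E3 82 BA F0 90 80 BD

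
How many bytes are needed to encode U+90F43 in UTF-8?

4

U+90F43 = 0x90F43. UTF-8 uses 1 byte below 0x80, 2 below 0x800, 3 below 0x10000, 4 up to 0x10FFFF. 0x90F43 is in U+10000–U+10FFFF → 4 bytes.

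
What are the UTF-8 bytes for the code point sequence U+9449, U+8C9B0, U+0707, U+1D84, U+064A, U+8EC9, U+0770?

E9 91 89 F2 8C A6 B0 DC 87 E1 B6 84 D9 8A E8 BB 89 DD B0

U+9449: 3-byte form → E9 91 89.
U+8C9B0: 4-byte form → F2 8C A6 B0.
U+0707: 2-byte form → DC 87.
U+1D84: 3-byte form → E1 B6 84.
U+064A: 2-byte form → D9 8A.
U+8EC9: 3-byte form → E8 BB 89.
U+0770: 2-byte form → DD B0.
Concatenated (19 bytes): E9 91 89 F2 8C A6 B0 DC 87 E1 B6 84 D9 8A E8 BB 89 DD B0.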